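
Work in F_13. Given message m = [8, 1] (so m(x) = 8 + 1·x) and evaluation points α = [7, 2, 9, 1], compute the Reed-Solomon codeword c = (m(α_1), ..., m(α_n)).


c = [2, 10, 4, 9]

Message polynomial: m(x) = 8 + 1·x (mod 13).
For each evaluation point α_i, compute m(α_i) mod 13:
  α_1 = 7: Horner steps 1 → 2, so m(7) = 2.
  α_2 = 2: Horner steps 1 → 10, so m(2) = 10.
  α_3 = 9: Horner steps 1 → 4, so m(9) = 4.
  α_4 = 1: Horner steps 1 → 9, so m(1) = 9.
Codeword c = [2, 10, 4, 9] ∈ F_13^4.


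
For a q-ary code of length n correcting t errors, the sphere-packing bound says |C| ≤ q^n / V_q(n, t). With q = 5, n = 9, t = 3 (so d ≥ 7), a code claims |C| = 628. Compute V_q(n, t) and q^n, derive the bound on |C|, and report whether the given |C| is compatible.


V_q(n, t) = 5989, q^n = 1953125, Hamming bound = 326, |C| = 628 > bound (violated).

Step 1: Compute V_q(n, t) = Σ_{j=0}^3 C(n, j) (q−1)^j.
  j = 0: C(9,0)·(4)^0 = 1·1 = 1.
  j = 1: C(9,1)·(4)^1 = 9·4 = 36.
  j = 2: C(9,2)·(4)^2 = 36·16 = 576.
  j = 3: C(9,3)·(4)^3 = 84·64 = 5376.
  V_q(n, t) = 1 + 36 + 576 + 5376 = 5989.
Step 2: q^n = 5^9 = 1953125.
Step 3: Hamming bound ⌊q^n / V_q(n,t)⌋ = ⌊1953125/5989⌋ = 326.
Step 4: Compare |C| = 628 to 326: violated.
The claimed |C| lies above the Hamming bound, so no 5-ary code of length 9 with d ≥ 7 can have 628 codewords.


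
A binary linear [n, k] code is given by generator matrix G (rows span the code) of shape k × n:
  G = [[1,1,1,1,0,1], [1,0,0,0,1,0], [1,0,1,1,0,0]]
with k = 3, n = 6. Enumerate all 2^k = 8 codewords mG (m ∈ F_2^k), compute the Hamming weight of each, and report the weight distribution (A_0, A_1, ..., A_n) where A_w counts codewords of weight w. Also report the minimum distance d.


Weight distribution: A_0 = 1, A_2 = 2, A_3 = 2, A_4 = 1, A_5 = 2. Minimum distance d = 2.

Enumerate all 2^3 = 8 messages m ∈ F_2^3.
For each, compute codeword c = mG in F_2^6, then tally its weight.
  m = 000 → c = 000000, weight = 0.
  m = 100 → c = 111101, weight = 5.
  m = 010 → c = 100010, weight = 2.
  m = 110 → c = 011111, weight = 5.
  m = 001 → c = 101100, weight = 3.
  m = 101 → c = 010001, weight = 2.
  m = 011 → c = 001110, weight = 3.
  m = 111 → c = 110011, weight = 4.
Tally weights:
  weight 0: 1 codewords.
  weight 2: 2 codewords.
  weight 3: 2 codewords.
  weight 4: 1 codewords.
  weight 5: 2 codewords.
Minimum distance d = smallest w > 0 with A_w > 0 = 2.
Sanity: Σ A_w = 8 = 2^3 = 8 ✓.


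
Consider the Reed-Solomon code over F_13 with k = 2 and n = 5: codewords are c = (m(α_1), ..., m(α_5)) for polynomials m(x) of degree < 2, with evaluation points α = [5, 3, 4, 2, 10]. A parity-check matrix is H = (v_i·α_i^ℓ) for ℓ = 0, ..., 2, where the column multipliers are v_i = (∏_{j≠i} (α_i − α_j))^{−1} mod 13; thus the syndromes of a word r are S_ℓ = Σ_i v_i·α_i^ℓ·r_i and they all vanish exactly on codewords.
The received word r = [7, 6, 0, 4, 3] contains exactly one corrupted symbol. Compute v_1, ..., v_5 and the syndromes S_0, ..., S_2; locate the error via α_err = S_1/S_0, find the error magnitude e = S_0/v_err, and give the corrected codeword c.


S = (2, 4, 8), error at position 4, error magnitude e = 5, c = [7, 6, 0, 12, 3].

Step 1: column multipliers v_i = (∏_{j≠i}(α_i − α_j))^{−1} mod 13.
  i = 1 (α = 5): (5−3)(5−4)(5−2)(5−10) = 2·1·3·(−5) = −30 ≡ 9, so v_1 = 9^{−1} = 3 (mod 13).
  i = 2 (α = 3): (3−5)(3−4)(3−2)(3−10) = (−2)·(−1)·1·(−7) = −14 ≡ 12, so v_2 = 12^{−1} = 12 (mod 13).
  i = 3 (α = 4): (4−5)(4−3)(4−2)(4−10) = (−1)·1·2·(−6) = 12 ≡ 12, so v_3 = 12^{−1} = 12 (mod 13).
  i = 4 (α = 2): (2−5)(2−3)(2−4)(2−10) = (−3)·(−1)·(−2)·(−8) = 48 ≡ 9, so v_4 = 9^{−1} = 3 (mod 13).
  i = 5 (α = 10): (10−5)(10−3)(10−4)(10−2) = 5·7·6·8 = 1680 ≡ 3, so v_5 = 3^{−1} = 9 (mod 13).
  v = [3, 12, 12, 3, 9].
Step 2: syndromes of r = [7, 6, 0, 4, 3] (all sums mod 13).
  S_0 = Σ v_i r_i = 3·7 + 12·6 + 12·0 + 3·4 + 9·3 = 132 ≡ 2.
  S_1 = Σ v_i α_i r_i = 3·5·7 + 12·3·6 + 12·4·0 + 3·2·4 + 9·10·3 = 615 ≡ 4.
  α_i^2 mod 13 = [12, 9, 3, 4, 9].
  S_2 = Σ v_i α_i^2 r_i = 3·12·7 + 12·9·6 + 12·3·0 + 3·4·4 + 9·9·3 = 1191 ≡ 8.
  S = (2, 4, 8) ≠ 0, so r is not a codeword (an error is present).
Step 3: locate the error. For a single error e at position i, S_ℓ = v_i·e·α_i^ℓ, so α_err = S_1/S_0.
  S_0^{−1} = 2^{−1} = 7 (mod 13), so α_err = 4·7 = 28 ≡ 2 = α_4. Error position i = 4.
  Consistency check: S_2/S_1 = 8·10 = 80 ≡ 2 = α_err ✓ (single-error assumption holds).
Step 4: error magnitude e = S_0/v_4 = S_0·∏_{j≠4}(α_4 − α_j) = 2·9 = 18 ≡ 5 (mod 13).
Step 5: correct position 4: c_4 = r_4 − e = 4 − 5 ≡ 12 (mod 13). Hence c = [7, 6, 0, 12, 3].
  Check: interpolating c through the α_i gives m(x) = 11 + 7·x (degree < 2) with m(α_i) = c_i for every i, so c is indeed a codeword.


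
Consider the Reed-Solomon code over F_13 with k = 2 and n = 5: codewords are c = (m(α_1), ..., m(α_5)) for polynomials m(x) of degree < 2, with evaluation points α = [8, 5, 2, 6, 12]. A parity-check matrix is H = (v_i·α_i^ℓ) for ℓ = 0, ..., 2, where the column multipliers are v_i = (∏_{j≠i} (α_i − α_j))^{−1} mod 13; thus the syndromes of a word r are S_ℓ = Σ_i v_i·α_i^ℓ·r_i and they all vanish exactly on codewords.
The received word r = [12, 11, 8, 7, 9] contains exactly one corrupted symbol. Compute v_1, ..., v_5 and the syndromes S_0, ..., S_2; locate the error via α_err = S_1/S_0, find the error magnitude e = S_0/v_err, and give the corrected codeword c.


S = (10, 7, 1), error at position 3, error magnitude e = 11, c = [12, 11, 10, 7, 9].

Step 1: column multipliers v_i = (∏_{j≠i}(α_i − α_j))^{−1} mod 13.
  i = 1 (α = 8): (8−5)(8−2)(8−6)(8−12) = 3·6·2·(−4) = −144 ≡ 12, so v_1 = 12^{−1} = 12 (mod 13).
  i = 2 (α = 5): (5−8)(5−2)(5−6)(5−12) = (−3)·3·(−1)·(−7) = −63 ≡ 2, so v_2 = 2^{−1} = 7 (mod 13).
  i = 3 (α = 2): (2−8)(2−5)(2−6)(2−12) = (−6)·(−3)·(−4)·(−10) = 720 ≡ 5, so v_3 = 5^{−1} = 8 (mod 13).
  i = 4 (α = 6): (6−8)(6−5)(6−2)(6−12) = (−2)·1·4·(−6) = 48 ≡ 9, so v_4 = 9^{−1} = 3 (mod 13).
  i = 5 (α = 12): (12−8)(12−5)(12−2)(12−6) = 4·7·10·6 = 1680 ≡ 3, so v_5 = 3^{−1} = 9 (mod 13).
  v = [12, 7, 8, 3, 9].
Step 2: syndromes of r = [12, 11, 8, 7, 9] (all sums mod 13).
  S_0 = Σ v_i r_i = 12·12 + 7·11 + 8·8 + 3·7 + 9·9 = 387 ≡ 10.
  S_1 = Σ v_i α_i r_i = 12·8·12 + 7·5·11 + 8·2·8 + 3·6·7 + 9·12·9 = 2763 ≡ 7.
  α_i^2 mod 13 = [12, 12, 4, 10, 1].
  S_2 = Σ v_i α_i^2 r_i = 12·12·12 + 7·12·11 + 8·4·8 + 3·10·7 + 9·1·9 = 3199 ≡ 1.
  S = (10, 7, 1) ≠ 0, so r is not a codeword (an error is present).
Step 3: locate the error. For a single error e at position i, S_ℓ = v_i·e·α_i^ℓ, so α_err = S_1/S_0.
  S_0^{−1} = 10^{−1} = 4 (mod 13), so α_err = 7·4 = 28 ≡ 2 = α_3. Error position i = 3.
  Consistency check: S_2/S_1 = 1·2 = 2 ≡ 2 = α_err ✓ (single-error assumption holds).
Step 4: error magnitude e = S_0/v_3 = S_0·∏_{j≠3}(α_3 − α_j) = 10·5 = 50 ≡ 11 (mod 13).
Step 5: correct position 3: c_3 = r_3 − e = 8 − 11 ≡ 10 (mod 13). Hence c = [12, 11, 10, 7, 9].
  Check: interpolating c through the α_i gives m(x) = 5 + 9·x (degree < 2) with m(α_i) = c_i for every i, so c is indeed a codeword.


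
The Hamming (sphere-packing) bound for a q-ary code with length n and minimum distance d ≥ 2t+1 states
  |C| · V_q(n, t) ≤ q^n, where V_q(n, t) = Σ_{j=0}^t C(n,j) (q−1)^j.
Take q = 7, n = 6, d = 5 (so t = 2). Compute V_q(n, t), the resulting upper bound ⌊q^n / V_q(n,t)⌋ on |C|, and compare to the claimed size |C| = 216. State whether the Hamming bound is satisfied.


V_q(n, t) = 577, q^n = 117649, Hamming bound = 203, |C| = 216 > bound (violated).

Step 1: Compute V_q(n, t) = Σ_{j=0}^2 C(n, j) (q−1)^j.
  j = 0: C(6,0)·(6)^0 = 1·1 = 1.
  j = 1: C(6,1)·(6)^1 = 6·6 = 36.
  j = 2: C(6,2)·(6)^2 = 15·36 = 540.
  V_q(n, t) = 1 + 36 + 540 = 577.
Step 2: q^n = 7^6 = 117649.
Step 3: Hamming bound ⌊q^n / V_q(n,t)⌋ = ⌊117649/577⌋ = 203.
Step 4: Compare |C| = 216 to 203: violated.
The claimed |C| lies above the Hamming bound, so no 7-ary code of length 6 with d ≥ 5 can have 216 codewords.


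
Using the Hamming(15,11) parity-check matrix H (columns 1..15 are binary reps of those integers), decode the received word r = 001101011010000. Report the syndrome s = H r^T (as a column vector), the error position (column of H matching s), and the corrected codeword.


s = (1, 0, 1, 1)^T, error position = 11, corrected codeword c = 001101011000000

Compute s = H r^T mod 2 one row at a time:
  s_1 = 1 + 1 + 0 + 1 + 0 + 0 + 0 + 0 = 3 ≡ 1 (mod 2).
  s_2 = 1 + 0 + 1 + 0 + 0 + 0 + 0 + 0 = 2 ≡ 0 (mod 2).
  s_3 = 0 + 1 + 1 + 0 + 0 + 1 + 0 + 0 = 3 ≡ 1 (mod 2).
  s_4 = 0 + 1 + 0 + 0 + 1 + 1 + 0 + 0 = 3 ≡ 1 (mod 2).
s = (1, 0, 1, 1)^T — this equals column 11 of H (binary 1011), so error is at position 11.
Correct: flip bit 11 of r = 001101011010000 to get c = 001101011000000.


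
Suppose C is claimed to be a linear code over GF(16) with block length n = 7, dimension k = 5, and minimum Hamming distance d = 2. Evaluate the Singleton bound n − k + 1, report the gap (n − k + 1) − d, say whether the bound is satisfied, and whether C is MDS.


Singleton RHS = n − k + 1 = 3, slack = 1, bound satisfied, not MDS.

Singleton bound: d ≤ n − k + 1.
Here n = 7, k = 5, so n − k + 1 = 3.
Given d = 2, check d ≤ 3: YES.
Slack = (n − k + 1) − d = 1.
The code is NOT MDS (slack = 1 > 0).
Description: the claimed parameters are [7, 5, 2]_16; such a code would be non-MDS.


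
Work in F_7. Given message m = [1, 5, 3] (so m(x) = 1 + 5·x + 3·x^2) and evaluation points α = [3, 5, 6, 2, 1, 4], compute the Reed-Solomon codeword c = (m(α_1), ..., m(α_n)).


c = [1, 3, 6, 2, 2, 6]

Message polynomial: m(x) = 1 + 5·x + 3·x^2 (mod 7).
For each evaluation point α_i, compute m(α_i) mod 7:
  α_1 = 3: Horner steps 3 → 0 → 1, so m(3) = 1.
  α_2 = 5: Horner steps 3 → 6 → 3, so m(5) = 3.
  α_3 = 6: Horner steps 3 → 2 → 6, so m(6) = 6.
  α_4 = 2: Horner steps 3 → 4 → 2, so m(2) = 2.
  α_5 = 1: Horner steps 3 → 1 → 2, so m(1) = 2.
  α_6 = 4: Horner steps 3 → 3 → 6, so m(4) = 6.
Codeword c = [1, 3, 6, 2, 2, 6] ∈ F_7^6.


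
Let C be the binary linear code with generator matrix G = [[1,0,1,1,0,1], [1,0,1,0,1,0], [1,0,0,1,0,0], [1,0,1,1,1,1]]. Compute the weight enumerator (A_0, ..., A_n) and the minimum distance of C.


Weight distribution: A_0 = 1, A_1 = 1, A_2 = 6, A_3 = 6, A_4 = 1, A_5 = 1. Minimum distance d = 1.

Enumerate all 2^4 = 16 messages m ∈ F_2^4.
For each, compute codeword c = mG in F_2^6, then tally its weight.
  m = 0000 → c = 000000, weight = 0.
  m = 1000 → c = 101101, weight = 4.
  m = 0100 → c = 101010, weight = 3.
  m = 1100 → c = 000111, weight = 3.
  m = 0010 → c = 100100, weight = 2.
  m = 1010 → c = 001001, weight = 2.
  m = 0110 → c = 001110, weight = 3.
  m = 1110 → c = 100011, weight = 3.
  m = 0001 → c = 101111, weight = 5.
  m = 1001 → c = 000010, weight = 1.
  m = 0101 → c = 000101, weight = 2.
  m = 1101 → c = 101000, weight = 2.
  m = 0011 → c = 001011, weight = 3.
  m = 1011 → c = 100110, weight = 3.
  m = 0111 → c = 100001, weight = 2.
  m = 1111 → c = 001100, weight = 2.
Tally weights:
  weight 0: 1 codewords.
  weight 1: 1 codewords.
  weight 2: 6 codewords.
  weight 3: 6 codewords.
  weight 4: 1 codewords.
  weight 5: 1 codewords.
Minimum distance d = smallest w > 0 with A_w > 0 = 1.
Sanity: Σ A_w = 16 = 2^4 = 16 ✓.


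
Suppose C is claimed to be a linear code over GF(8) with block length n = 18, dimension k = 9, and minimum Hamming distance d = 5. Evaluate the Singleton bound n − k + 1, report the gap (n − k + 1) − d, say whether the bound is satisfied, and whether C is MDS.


Singleton RHS = n − k + 1 = 10, slack = 5, bound satisfied, not MDS.

Singleton bound: d ≤ n − k + 1.
Here n = 18, k = 9, so n − k + 1 = 10.
Given d = 5, check d ≤ 10: YES.
Slack = (n − k + 1) − d = 5.
The code is NOT MDS (slack = 5 > 0).
Description: the claimed parameters are [18, 9, 5]_8; such a code would be non-MDS.


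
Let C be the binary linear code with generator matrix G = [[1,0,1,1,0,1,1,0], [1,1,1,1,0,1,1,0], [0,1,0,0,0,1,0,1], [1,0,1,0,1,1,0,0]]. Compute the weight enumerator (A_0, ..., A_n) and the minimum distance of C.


Weight distribution: A_0 = 1, A_1 = 1, A_2 = 1, A_3 = 2, A_4 = 3, A_5 = 5, A_6 = 3. Minimum distance d = 1.

Enumerate all 2^4 = 16 messages m ∈ F_2^4.
For each, compute codeword c = mG in F_2^8, then tally its weight.
  m = 0000 → c = 00000000, weight = 0.
  m = 1000 → c = 10110110, weight = 5.
  m = 0100 → c = 11110110, weight = 6.
  m = 1100 → c = 01000000, weight = 1.
  m = 0010 → c = 01000101, weight = 3.
  m = 1010 → c = 11110011, weight = 6.
  m = 0110 → c = 10110011, weight = 5.
  m = 1110 → c = 00000101, weight = 2.
  m = 0001 → c = 10101100, weight = 4.
  m = 1001 → c = 00011010, weight = 3.
  m = 0101 → c = 01011010, weight = 4.
  m = 1101 → c = 11101100, weight = 5.
  m = 0011 → c = 11101001, weight = 5.
  m = 1011 → c = 01011111, weight = 6.
  m = 0111 → c = 00011111, weight = 5.
  m = 1111 → c = 10101001, weight = 4.
Tally weights:
  weight 0: 1 codewords.
  weight 1: 1 codewords.
  weight 2: 1 codewords.
  weight 3: 2 codewords.
  weight 4: 3 codewords.
  weight 5: 5 codewords.
  weight 6: 3 codewords.
Minimum distance d = smallest w > 0 with A_w > 0 = 1.
Sanity: Σ A_w = 16 = 2^4 = 16 ✓.


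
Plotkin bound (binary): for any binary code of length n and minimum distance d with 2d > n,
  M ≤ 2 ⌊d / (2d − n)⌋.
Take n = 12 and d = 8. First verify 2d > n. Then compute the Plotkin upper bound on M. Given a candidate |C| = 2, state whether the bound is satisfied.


Plotkin bound M ≤ 4; given |C| = 2 ≤ bound (satisfied).

Check applicability: 2d = 16, n = 12.
2d − n = 4 > 0, so Plotkin applies.
Compute d/(2d−n) = 8/4 ≈ 2.0000.
⌊d/(2d−n)⌋ = 2.
Plotkin bound: M ≤ 2·2 = 4.
Given |C| = 2, check: satisfied.
This |C| is below the Plotkin bound.


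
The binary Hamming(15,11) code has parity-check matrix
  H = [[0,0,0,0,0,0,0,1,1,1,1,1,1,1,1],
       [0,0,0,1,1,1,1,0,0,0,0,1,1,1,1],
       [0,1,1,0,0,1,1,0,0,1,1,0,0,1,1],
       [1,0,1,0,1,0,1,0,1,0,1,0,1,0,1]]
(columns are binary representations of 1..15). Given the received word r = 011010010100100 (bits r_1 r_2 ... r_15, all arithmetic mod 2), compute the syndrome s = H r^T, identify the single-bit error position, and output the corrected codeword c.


s = (1, 0, 1, 1)^T, error position = 11, corrected codeword c = 011010010110100

Compute s = H r^T mod 2 one row at a time:
  s_1 = 1 + 0 + 1 + 0 + 0 + 1 + 0 + 0 = 3 ≡ 1 (mod 2).
  s_2 = 0 + 1 + 0 + 0 + 0 + 1 + 0 + 0 = 2 ≡ 0 (mod 2).
  s_3 = 1 + 1 + 0 + 0 + 1 + 0 + 0 + 0 = 3 ≡ 1 (mod 2).
  s_4 = 0 + 1 + 1 + 0 + 0 + 0 + 1 + 0 = 3 ≡ 1 (mod 2).
s = (1, 0, 1, 1)^T — this equals column 11 of H (binary 1011), so error is at position 11.
Correct: flip bit 11 of r = 011010010100100 to get c = 011010010110100.


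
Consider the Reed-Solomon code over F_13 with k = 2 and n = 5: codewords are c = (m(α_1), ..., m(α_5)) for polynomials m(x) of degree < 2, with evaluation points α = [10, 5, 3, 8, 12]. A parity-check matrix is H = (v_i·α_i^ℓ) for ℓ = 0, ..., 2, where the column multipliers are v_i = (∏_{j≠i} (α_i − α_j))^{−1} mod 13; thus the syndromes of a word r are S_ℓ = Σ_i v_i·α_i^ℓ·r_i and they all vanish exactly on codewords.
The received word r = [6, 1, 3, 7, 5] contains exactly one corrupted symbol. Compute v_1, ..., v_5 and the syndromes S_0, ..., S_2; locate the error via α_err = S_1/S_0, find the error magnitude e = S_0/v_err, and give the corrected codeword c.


S = (7, 9, 6), error at position 2, error magnitude e = 12, c = [6, 2, 3, 7, 5].

Step 1: column multipliers v_i = (∏_{j≠i}(α_i − α_j))^{−1} mod 13.
  i = 1 (α = 10): (10−5)(10−3)(10−8)(10−12) = 5·7·2·(−2) = −140 ≡ 3, so v_1 = 3^{−1} = 9 (mod 13).
  i = 2 (α = 5): (5−10)(5−3)(5−8)(5−12) = (−5)·2·(−3)·(−7) = −210 ≡ 11, so v_2 = 11^{−1} = 6 (mod 13).
  i = 3 (α = 3): (3−10)(3−5)(3−8)(3−12) = (−7)·(−2)·(−5)·(−9) = 630 ≡ 6, so v_3 = 6^{−1} = 11 (mod 13).
  i = 4 (α = 8): (8−10)(8−5)(8−3)(8−12) = (−2)·3·5·(−4) = 120 ≡ 3, so v_4 = 3^{−1} = 9 (mod 13).
  i = 5 (α = 12): (12−10)(12−5)(12−3)(12−8) = 2·7·9·4 = 504 ≡ 10, so v_5 = 10^{−1} = 4 (mod 13).
  v = [9, 6, 11, 9, 4].
Step 2: syndromes of r = [6, 1, 3, 7, 5] (all sums mod 13).
  S_0 = Σ v_i r_i = 9·6 + 6·1 + 11·3 + 9·7 + 4·5 = 176 ≡ 7.
  S_1 = Σ v_i α_i r_i = 9·10·6 + 6·5·1 + 11·3·3 + 9·8·7 + 4·12·5 = 1413 ≡ 9.
  α_i^2 mod 13 = [9, 12, 9, 12, 1].
  S_2 = Σ v_i α_i^2 r_i = 9·9·6 + 6·12·1 + 11·9·3 + 9·12·7 + 4·1·5 = 1631 ≡ 6.
  S = (7, 9, 6) ≠ 0, so r is not a codeword (an error is present).
Step 3: locate the error. For a single error e at position i, S_ℓ = v_i·e·α_i^ℓ, so α_err = S_1/S_0.
  S_0^{−1} = 7^{−1} = 2 (mod 13), so α_err = 9·2 = 18 ≡ 5 = α_2. Error position i = 2.
  Consistency check: S_2/S_1 = 6·3 = 18 ≡ 5 = α_err ✓ (single-error assumption holds).
Step 4: error magnitude e = S_0/v_2 = S_0·∏_{j≠2}(α_2 − α_j) = 7·11 = 77 ≡ 12 (mod 13).
Step 5: correct position 2: c_2 = r_2 − e = 1 − 12 ≡ 2 (mod 13). Hence c = [6, 2, 3, 7, 5].
  Check: interpolating c through the α_i gives m(x) = 11 + 6·x (degree < 2) with m(α_i) = c_i for every i, so c is indeed a codeword.


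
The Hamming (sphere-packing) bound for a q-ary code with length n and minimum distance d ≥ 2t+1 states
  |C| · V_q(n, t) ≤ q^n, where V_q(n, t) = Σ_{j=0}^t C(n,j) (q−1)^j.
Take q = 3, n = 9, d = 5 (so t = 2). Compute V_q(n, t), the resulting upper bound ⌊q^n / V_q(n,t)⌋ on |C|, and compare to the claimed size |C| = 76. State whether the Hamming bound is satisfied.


V_q(n, t) = 163, q^n = 19683, Hamming bound = 120, |C| = 76 ≤ bound (satisfied).

Step 1: Compute V_q(n, t) = Σ_{j=0}^2 C(n, j) (q−1)^j.
  j = 0: C(9,0)·(2)^0 = 1·1 = 1.
  j = 1: C(9,1)·(2)^1 = 9·2 = 18.
  j = 2: C(9,2)·(2)^2 = 36·4 = 144.
  V_q(n, t) = 1 + 18 + 144 = 163.
Step 2: q^n = 3^9 = 19683.
Step 3: Hamming bound ⌊q^n / V_q(n,t)⌋ = ⌊19683/163⌋ = 120.
Step 4: Compare |C| = 76 to 120: satisfied.
The claimed |C| lies below the Hamming bound.


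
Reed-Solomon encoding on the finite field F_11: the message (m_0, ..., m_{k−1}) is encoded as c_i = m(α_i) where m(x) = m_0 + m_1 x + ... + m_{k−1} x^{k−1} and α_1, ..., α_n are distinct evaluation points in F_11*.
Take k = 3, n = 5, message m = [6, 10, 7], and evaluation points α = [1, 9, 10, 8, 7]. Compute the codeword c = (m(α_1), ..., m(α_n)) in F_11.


c = [1, 3, 3, 6, 1]

Message polynomial: m(x) = 6 + 10·x + 7·x^2 (mod 11).
For each evaluation point α_i, compute m(α_i) mod 11:
  α_1 = 1: Horner steps 7 → 6 → 1, so m(1) = 1.
  α_2 = 9: Horner steps 7 → 7 → 3, so m(9) = 3.
  α_3 = 10: Horner steps 7 → 3 → 3, so m(10) = 3.
  α_4 = 8: Horner steps 7 → 0 → 6, so m(8) = 6.
  α_5 = 7: Horner steps 7 → 4 → 1, so m(7) = 1.
Codeword c = [1, 3, 3, 6, 1] ∈ F_11^5.


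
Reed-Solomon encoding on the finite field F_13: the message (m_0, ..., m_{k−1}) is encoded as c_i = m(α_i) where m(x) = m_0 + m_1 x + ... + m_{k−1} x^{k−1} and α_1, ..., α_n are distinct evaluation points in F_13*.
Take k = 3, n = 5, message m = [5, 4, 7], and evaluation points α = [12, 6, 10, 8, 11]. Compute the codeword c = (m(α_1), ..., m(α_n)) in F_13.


c = [8, 8, 4, 4, 12]

Message polynomial: m(x) = 5 + 4·x + 7·x^2 (mod 13).
For each evaluation point α_i, compute m(α_i) mod 13:
  α_1 = 12: Horner steps 7 → 10 → 8, so m(12) = 8.
  α_2 = 6: Horner steps 7 → 7 → 8, so m(6) = 8.
  α_3 = 10: Horner steps 7 → 9 → 4, so m(10) = 4.
  α_4 = 8: Horner steps 7 → 8 → 4, so m(8) = 4.
  α_5 = 11: Horner steps 7 → 3 → 12, so m(11) = 12.
Codeword c = [8, 8, 4, 4, 12] ∈ F_13^5.


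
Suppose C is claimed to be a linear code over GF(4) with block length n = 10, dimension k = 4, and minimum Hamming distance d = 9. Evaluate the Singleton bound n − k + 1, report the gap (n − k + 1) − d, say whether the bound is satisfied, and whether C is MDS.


Singleton RHS = n − k + 1 = 7, slack = -2, bound violated (no such code; not MDS).

Singleton bound: d ≤ n − k + 1.
Here n = 10, k = 4, so n − k + 1 = 7.
Given d = 9, check d ≤ 7: NO.
Slack = (n − k + 1) − d = -2.
The slack is negative: d = 9 exceeds n − k + 1 = 7 by 2, so the Singleton bound is violated and no linear [10, 4, 9]_4 code can exist. In particular it is not MDS (MDS requires d = n − k + 1 exactly).
Description: the claimed parameters are [10, 4, 9]_4; such a code would be impossible (violates the Singleton bound).


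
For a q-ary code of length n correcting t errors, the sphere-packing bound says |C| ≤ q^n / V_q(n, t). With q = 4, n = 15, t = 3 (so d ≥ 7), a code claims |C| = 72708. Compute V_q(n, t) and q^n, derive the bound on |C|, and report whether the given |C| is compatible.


V_q(n, t) = 13276, q^n = 1073741824, Hamming bound = 80878, |C| = 72708 ≤ bound (satisfied).

Step 1: Compute V_q(n, t) = Σ_{j=0}^3 C(n, j) (q−1)^j.
  j = 0: C(15,0)·(3)^0 = 1·1 = 1.
  j = 1: C(15,1)·(3)^1 = 15·3 = 45.
  j = 2: C(15,2)·(3)^2 = 105·9 = 945.
  j = 3: C(15,3)·(3)^3 = 455·27 = 12285.
  V_q(n, t) = 1 + 45 + 945 + 12285 = 13276.
Step 2: q^n = 4^15 = 1073741824.
Step 3: Hamming bound ⌊q^n / V_q(n,t)⌋ = ⌊1073741824/13276⌋ = 80878.
Step 4: Compare |C| = 72708 to 80878: satisfied.
The claimed |C| lies below the Hamming bound.


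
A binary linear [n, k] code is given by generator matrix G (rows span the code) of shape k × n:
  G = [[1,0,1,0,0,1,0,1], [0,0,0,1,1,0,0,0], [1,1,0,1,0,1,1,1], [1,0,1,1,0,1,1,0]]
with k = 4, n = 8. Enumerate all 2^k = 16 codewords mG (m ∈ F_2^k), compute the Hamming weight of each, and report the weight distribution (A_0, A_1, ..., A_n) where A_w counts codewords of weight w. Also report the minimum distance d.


Weight distribution: A_0 = 1, A_2 = 1, A_3 = 4, A_4 = 3, A_5 = 4, A_6 = 3. Minimum distance d = 2.

Enumerate all 2^4 = 16 messages m ∈ F_2^4.
For each, compute codeword c = mG in F_2^8, then tally its weight.
  m = 0000 → c = 00000000, weight = 0.
  m = 1000 → c = 10100101, weight = 4.
  m = 0100 → c = 00011000, weight = 2.
  m = 1100 → c = 10111101, weight = 6.
  m = 0010 → c = 11010111, weight = 6.
  m = 1010 → c = 01110010, weight = 4.
  m = 0110 → c = 11001111, weight = 6.
  m = 1110 → c = 01101010, weight = 4.
  m = 0001 → c = 10110110, weight = 5.
  m = 1001 → c = 00010011, weight = 3.
  m = 0101 → c = 10101110, weight = 5.
  m = 1101 → c = 00001011, weight = 3.
  m = 0011 → c = 01100001, weight = 3.
  m = 1011 → c = 11000100, weight = 3.
  m = 0111 → c = 01111001, weight = 5.
  m = 1111 → c = 11011100, weight = 5.
Tally weights:
  weight 0: 1 codewords.
  weight 2: 1 codewords.
  weight 3: 4 codewords.
  weight 4: 3 codewords.
  weight 5: 4 codewords.
  weight 6: 3 codewords.
Minimum distance d = smallest w > 0 with A_w > 0 = 2.
Sanity: Σ A_w = 16 = 2^4 = 16 ✓.


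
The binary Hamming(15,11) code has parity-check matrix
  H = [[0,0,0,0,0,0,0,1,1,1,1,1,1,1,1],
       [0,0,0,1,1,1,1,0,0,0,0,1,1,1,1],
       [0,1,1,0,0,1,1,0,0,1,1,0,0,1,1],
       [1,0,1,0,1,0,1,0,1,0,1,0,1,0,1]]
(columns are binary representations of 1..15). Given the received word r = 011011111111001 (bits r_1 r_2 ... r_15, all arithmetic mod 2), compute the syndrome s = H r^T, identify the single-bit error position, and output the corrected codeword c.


s = (0, 1, 1, 0)^T, error position = 6, corrected codeword c = 011010111111001

Compute s = H r^T mod 2 one row at a time:
  s_1 = 1 + 1 + 1 + 1 + 1 + 0 + 0 + 1 = 6 ≡ 0 (mod 2).
  s_2 = 0 + 1 + 1 + 1 + 1 + 0 + 0 + 1 = 5 ≡ 1 (mod 2).
  s_3 = 1 + 1 + 1 + 1 + 1 + 1 + 0 + 1 = 7 ≡ 1 (mod 2).
  s_4 = 0 + 1 + 1 + 1 + 1 + 1 + 0 + 1 = 6 ≡ 0 (mod 2).
s = (0, 1, 1, 0)^T — this equals column 6 of H (binary 0110), so error is at position 6.
Correct: flip bit 6 of r = 011011111111001 to get c = 011010111111001.


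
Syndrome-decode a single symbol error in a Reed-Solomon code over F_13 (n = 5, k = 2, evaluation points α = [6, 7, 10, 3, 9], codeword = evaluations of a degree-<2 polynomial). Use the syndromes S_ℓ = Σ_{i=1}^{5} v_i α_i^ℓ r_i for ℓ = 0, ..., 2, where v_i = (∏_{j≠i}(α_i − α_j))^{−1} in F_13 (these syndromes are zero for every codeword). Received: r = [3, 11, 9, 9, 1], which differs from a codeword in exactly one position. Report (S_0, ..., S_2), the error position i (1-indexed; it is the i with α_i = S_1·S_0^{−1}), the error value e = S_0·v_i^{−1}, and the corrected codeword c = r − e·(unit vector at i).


S = (3, 9, 1), error at position 4, error magnitude e = 4, c = [3, 11, 9, 5, 1].

Step 1: column multipliers v_i = (∏_{j≠i}(α_i − α_j))^{−1} mod 13.
  i = 1 (α = 6): (6−7)(6−10)(6−3)(6−9) = (−1)·(−4)·3·(−3) = −36 ≡ 3, so v_1 = 3^{−1} = 9 (mod 13).
  i = 2 (α = 7): (7−6)(7−10)(7−3)(7−9) = 1·(−3)·4·(−2) = 24 ≡ 11, so v_2 = 11^{−1} = 6 (mod 13).
  i = 3 (α = 10): (10−6)(10−7)(10−3)(10−9) = 4·3·7·1 = 84 ≡ 6, so v_3 = 6^{−1} = 11 (mod 13).
  i = 4 (α = 3): (3−6)(3−7)(3−10)(3−9) = (−3)·(−4)·(−7)·(−6) = 504 ≡ 10, so v_4 = 10^{−1} = 4 (mod 13).
  i = 5 (α = 9): (9−6)(9−7)(9−10)(9−3) = 3·2·(−1)·6 = −36 ≡ 3, so v_5 = 3^{−1} = 9 (mod 13).
  v = [9, 6, 11, 4, 9].
Step 2: syndromes of r = [3, 11, 9, 9, 1] (all sums mod 13).
  S_0 = Σ v_i r_i = 9·3 + 6·11 + 11·9 + 4·9 + 9·1 = 237 ≡ 3.
  S_1 = Σ v_i α_i r_i = 9·6·3 + 6·7·11 + 11·10·9 + 4·3·9 + 9·9·1 = 1803 ≡ 9.
  α_i^2 mod 13 = [10, 10, 9, 9, 3].
  S_2 = Σ v_i α_i^2 r_i = 9·10·3 + 6·10·11 + 11·9·9 + 4·9·9 + 9·3·1 = 2172 ≡ 1.
  S = (3, 9, 1) ≠ 0, so r is not a codeword (an error is present).
Step 3: locate the error. For a single error e at position i, S_ℓ = v_i·e·α_i^ℓ, so α_err = S_1/S_0.
  S_0^{−1} = 3^{−1} = 9 (mod 13), so α_err = 9·9 = 81 ≡ 3 = α_4. Error position i = 4.
  Consistency check: S_2/S_1 = 1·3 = 3 ≡ 3 = α_err ✓ (single-error assumption holds).
Step 4: error magnitude e = S_0/v_4 = S_0·∏_{j≠4}(α_4 − α_j) = 3·10 = 30 ≡ 4 (mod 13).
Step 5: correct position 4: c_4 = r_4 − e = 9 − 4 ≡ 5 (mod 13). Hence c = [3, 11, 9, 5, 1].
  Check: interpolating c through the α_i gives m(x) = 7 + 8·x (degree < 2) with m(α_i) = c_i for every i, so c is indeed a codeword.


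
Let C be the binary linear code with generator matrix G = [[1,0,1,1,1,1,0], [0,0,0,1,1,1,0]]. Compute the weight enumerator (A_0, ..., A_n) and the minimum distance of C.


Weight distribution: A_0 = 1, A_2 = 1, A_3 = 1, A_5 = 1. Minimum distance d = 2.

Enumerate all 2^2 = 4 messages m ∈ F_2^2.
For each, compute codeword c = mG in F_2^7, then tally its weight.
  m = 00 → c = 0000000, weight = 0.
  m = 10 → c = 1011110, weight = 5.
  m = 01 → c = 0001110, weight = 3.
  m = 11 → c = 1010000, weight = 2.
Tally weights:
  weight 0: 1 codewords.
  weight 2: 1 codewords.
  weight 3: 1 codewords.
  weight 5: 1 codewords.
Minimum distance d = smallest w > 0 with A_w > 0 = 2.
Sanity: Σ A_w = 4 = 2^2 = 4 ✓.


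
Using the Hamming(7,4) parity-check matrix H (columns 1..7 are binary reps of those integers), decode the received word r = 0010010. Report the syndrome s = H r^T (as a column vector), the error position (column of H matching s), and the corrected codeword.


s = (1, 0, 1)^T, error position = 5, corrected codeword c = 0010110

Compute s = H r^T mod 2 one row at a time:
  s_1 = 0 + 0 + 1 + 0 = 1 ≡ 1 (mod 2).
  s_2 = 0 + 1 + 1 + 0 = 2 ≡ 0 (mod 2).
  s_3 = 0 + 1 + 0 + 0 = 1 ≡ 1 (mod 2).
s = (1, 0, 1)^T — this equals column 5 of H (binary 101), so error is at position 5.
Correct: flip bit 5 of r = 0010010 to get c = 0010110.


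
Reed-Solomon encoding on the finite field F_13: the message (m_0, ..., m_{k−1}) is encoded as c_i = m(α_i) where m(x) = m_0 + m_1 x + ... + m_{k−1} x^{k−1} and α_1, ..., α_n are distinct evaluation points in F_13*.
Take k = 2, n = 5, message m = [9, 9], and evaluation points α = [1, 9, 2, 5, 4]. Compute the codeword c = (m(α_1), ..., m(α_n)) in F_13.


c = [5, 12, 1, 2, 6]

Message polynomial: m(x) = 9 + 9·x (mod 13).
For each evaluation point α_i, compute m(α_i) mod 13:
  α_1 = 1: Horner steps 9 → 5, so m(1) = 5.
  α_2 = 9: Horner steps 9 → 12, so m(9) = 12.
  α_3 = 2: Horner steps 9 → 1, so m(2) = 1.
  α_4 = 5: Horner steps 9 → 2, so m(5) = 2.
  α_5 = 4: Horner steps 9 → 6, so m(4) = 6.
Codeword c = [5, 12, 1, 2, 6] ∈ F_13^5.


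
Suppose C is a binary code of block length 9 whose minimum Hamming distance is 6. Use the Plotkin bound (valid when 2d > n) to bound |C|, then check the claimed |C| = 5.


Plotkin bound M ≤ 4; given |C| = 5 > bound (violated).

Check applicability: 2d = 12, n = 9.
2d − n = 3 > 0, so Plotkin applies.
Compute d/(2d−n) = 6/3 ≈ 2.0000.
⌊d/(2d−n)⌋ = 2.
Plotkin bound: M ≤ 2·2 = 4.
Given |C| = 5, check: VIOLATED.
This |C| is above the Plotkin bound, so no binary code with n = 9, d = 6 and 5 codewords exists.


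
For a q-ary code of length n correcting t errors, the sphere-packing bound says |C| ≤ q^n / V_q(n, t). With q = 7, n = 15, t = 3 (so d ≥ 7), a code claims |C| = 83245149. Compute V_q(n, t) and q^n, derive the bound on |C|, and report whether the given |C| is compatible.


V_q(n, t) = 102151, q^n = 4747561509943, Hamming bound = 46475918, |C| = 83245149 > bound (violated).

Step 1: Compute V_q(n, t) = Σ_{j=0}^3 C(n, j) (q−1)^j.
  j = 0: C(15,0)·(6)^0 = 1·1 = 1.
  j = 1: C(15,1)·(6)^1 = 15·6 = 90.
  j = 2: C(15,2)·(6)^2 = 105·36 = 3780.
  j = 3: C(15,3)·(6)^3 = 455·216 = 98280.
  V_q(n, t) = 1 + 90 + 3780 + 98280 = 102151.
Step 2: q^n = 7^15 = 4747561509943.
Step 3: Hamming bound ⌊q^n / V_q(n,t)⌋ = ⌊4747561509943/102151⌋ = 46475918.
Step 4: Compare |C| = 83245149 to 46475918: violated.
The claimed |C| lies above the Hamming bound, so no 7-ary code of length 15 with d ≥ 7 can have 83245149 codewords.


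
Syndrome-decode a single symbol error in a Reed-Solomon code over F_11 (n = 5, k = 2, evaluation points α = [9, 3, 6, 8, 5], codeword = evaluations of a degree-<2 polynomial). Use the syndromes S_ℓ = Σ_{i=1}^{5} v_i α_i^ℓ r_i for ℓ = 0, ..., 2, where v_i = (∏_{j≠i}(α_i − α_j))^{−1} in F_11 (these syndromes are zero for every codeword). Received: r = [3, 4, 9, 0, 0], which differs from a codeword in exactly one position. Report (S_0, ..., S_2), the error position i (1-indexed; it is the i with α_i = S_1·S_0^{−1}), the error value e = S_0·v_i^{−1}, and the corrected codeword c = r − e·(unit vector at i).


S = (2, 5, 7), error at position 4, error magnitude e = 6, c = [3, 4, 9, 5, 0].

Step 1: column multipliers v_i = (∏_{j≠i}(α_i − α_j))^{−1} mod 11.
  i = 1 (α = 9): (9−3)(9−6)(9−8)(9−5) = 6·3·1·4 = 72 ≡ 6, so v_1 = 6^{−1} = 2 (mod 11).
  i = 2 (α = 3): (3−9)(3−6)(3−8)(3−5) = (−6)·(−3)·(−5)·(−2) = 180 ≡ 4, so v_2 = 4^{−1} = 3 (mod 11).
  i = 3 (α = 6): (6−9)(6−3)(6−8)(6−5) = (−3)·3·(−2)·1 = 18 ≡ 7, so v_3 = 7^{−1} = 8 (mod 11).
  i = 4 (α = 8): (8−9)(8−3)(8−6)(8−5) = (−1)·5·2·3 = −30 ≡ 3, so v_4 = 3^{−1} = 4 (mod 11).
  i = 5 (α = 5): (5−9)(5−3)(5−6)(5−8) = (−4)·2·(−1)·(−3) = −24 ≡ 9, so v_5 = 9^{−1} = 5 (mod 11).
  v = [2, 3, 8, 4, 5].
Step 2: syndromes of r = [3, 4, 9, 0, 0] (all sums mod 11).
  S_0 = Σ v_i r_i = 2·3 + 3·4 + 8·9 + 4·0 + 5·0 = 90 ≡ 2.
  S_1 = Σ v_i α_i r_i = 2·9·3 + 3·3·4 + 8·6·9 + 4·8·0 + 5·5·0 = 522 ≡ 5.
  α_i^2 mod 11 = [4, 9, 3, 9, 3].
  S_2 = Σ v_i α_i^2 r_i = 2·4·3 + 3·9·4 + 8·3·9 + 4·9·0 + 5·3·0 = 348 ≡ 7.
  S = (2, 5, 7) ≠ 0, so r is not a codeword (an error is present).
Step 3: locate the error. For a single error e at position i, S_ℓ = v_i·e·α_i^ℓ, so α_err = S_1/S_0.
  S_0^{−1} = 2^{−1} = 6 (mod 11), so α_err = 5·6 = 30 ≡ 8 = α_4. Error position i = 4.
  Consistency check: S_2/S_1 = 7·9 = 63 ≡ 8 = α_err ✓ (single-error assumption holds).
Step 4: error magnitude e = S_0/v_4 = S_0·∏_{j≠4}(α_4 − α_j) = 2·3 = 6 ≡ 6 (mod 11).
Step 5: correct position 4: c_4 = r_4 − e = 0 − 6 ≡ 5 (mod 11). Hence c = [3, 4, 9, 5, 0].
  Check: interpolating c through the α_i gives m(x) = 10 + 9·x (degree < 2) with m(α_i) = c_i for every i, so c is indeed a codeword.


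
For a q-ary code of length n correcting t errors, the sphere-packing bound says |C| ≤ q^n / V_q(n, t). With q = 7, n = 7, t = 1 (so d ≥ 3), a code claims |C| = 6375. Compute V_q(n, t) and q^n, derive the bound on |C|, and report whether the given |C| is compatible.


V_q(n, t) = 43, q^n = 823543, Hamming bound = 19152, |C| = 6375 ≤ bound (satisfied).

Step 1: Compute V_q(n, t) = Σ_{j=0}^1 C(n, j) (q−1)^j.
  j = 0: C(7,0)·(6)^0 = 1·1 = 1.
  j = 1: C(7,1)·(6)^1 = 7·6 = 42.
  V_q(n, t) = 1 + 42 = 43.
Step 2: q^n = 7^7 = 823543.
Step 3: Hamming bound ⌊q^n / V_q(n,t)⌋ = ⌊823543/43⌋ = 19152.
Step 4: Compare |C| = 6375 to 19152: satisfied.
The claimed |C| lies below the Hamming bound.


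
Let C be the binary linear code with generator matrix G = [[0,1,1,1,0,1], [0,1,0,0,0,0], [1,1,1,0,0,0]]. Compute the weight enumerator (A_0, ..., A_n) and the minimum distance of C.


Weight distribution: A_0 = 1, A_1 = 1, A_2 = 1, A_3 = 3, A_4 = 2. Minimum distance d = 1.

Enumerate all 2^3 = 8 messages m ∈ F_2^3.
For each, compute codeword c = mG in F_2^6, then tally its weight.
  m = 000 → c = 000000, weight = 0.
  m = 100 → c = 011101, weight = 4.
  m = 010 → c = 010000, weight = 1.
  m = 110 → c = 001101, weight = 3.
  m = 001 → c = 111000, weight = 3.
  m = 101 → c = 100101, weight = 3.
  m = 011 → c = 101000, weight = 2.
  m = 111 → c = 110101, weight = 4.
Tally weights:
  weight 0: 1 codewords.
  weight 1: 1 codewords.
  weight 2: 1 codewords.
  weight 3: 3 codewords.
  weight 4: 2 codewords.
Minimum distance d = smallest w > 0 with A_w > 0 = 1.
Sanity: Σ A_w = 8 = 2^3 = 8 ✓.


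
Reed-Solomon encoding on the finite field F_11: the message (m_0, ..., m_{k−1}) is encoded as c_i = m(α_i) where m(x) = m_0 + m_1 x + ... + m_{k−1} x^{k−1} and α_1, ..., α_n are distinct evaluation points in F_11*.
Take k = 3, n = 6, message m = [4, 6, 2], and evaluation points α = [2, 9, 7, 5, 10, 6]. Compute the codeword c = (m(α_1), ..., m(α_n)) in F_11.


c = [2, 0, 1, 7, 0, 2]

Message polynomial: m(x) = 4 + 6·x + 2·x^2 (mod 11).
For each evaluation point α_i, compute m(α_i) mod 11:
  α_1 = 2: Horner steps 2 → 10 → 2, so m(2) = 2.
  α_2 = 9: Horner steps 2 → 2 → 0, so m(9) = 0.
  α_3 = 7: Horner steps 2 → 9 → 1, so m(7) = 1.
  α_4 = 5: Horner steps 2 → 5 → 7, so m(5) = 7.
  α_5 = 10: Horner steps 2 → 4 → 0, so m(10) = 0.
  α_6 = 6: Horner steps 2 → 7 → 2, so m(6) = 2.
Codeword c = [2, 0, 1, 7, 0, 2] ∈ F_11^6.


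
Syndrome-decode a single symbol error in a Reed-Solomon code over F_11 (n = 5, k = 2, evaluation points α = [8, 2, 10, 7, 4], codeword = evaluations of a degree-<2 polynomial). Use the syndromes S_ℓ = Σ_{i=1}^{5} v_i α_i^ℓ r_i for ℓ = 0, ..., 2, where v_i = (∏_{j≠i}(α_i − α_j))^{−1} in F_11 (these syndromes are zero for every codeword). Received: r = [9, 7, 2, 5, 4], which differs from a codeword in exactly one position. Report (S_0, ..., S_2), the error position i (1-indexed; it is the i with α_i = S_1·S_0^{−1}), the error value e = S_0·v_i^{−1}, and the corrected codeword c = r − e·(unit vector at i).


S = (9, 2, 9), error at position 3, error magnitude e = 7, c = [9, 7, 6, 5, 4].

Step 1: column multipliers v_i = (∏_{j≠i}(α_i − α_j))^{−1} mod 11.
  i = 1 (α = 8): (8−2)(8−10)(8−7)(8−4) = 6·(−2)·1·4 = −48 ≡ 7, so v_1 = 7^{−1} = 8 (mod 11).
  i = 2 (α = 2): (2−8)(2−10)(2−7)(2−4) = (−6)·(−8)·(−5)·(−2) = 480 ≡ 7, so v_2 = 7^{−1} = 8 (mod 11).
  i = 3 (α = 10): (10−8)(10−2)(10−7)(10−4) = 2·8·3·6 = 288 ≡ 2, so v_3 = 2^{−1} = 6 (mod 11).
  i = 4 (α = 7): (7−8)(7−2)(7−10)(7−4) = (−1)·5·(−3)·3 = 45 ≡ 1, so v_4 = 1^{−1} = 1 (mod 11).
  i = 5 (α = 4): (4−8)(4−2)(4−10)(4−7) = (−4)·2·(−6)·(−3) = −144 ≡ 10, so v_5 = 10^{−1} = 10 (mod 11).
  v = [8, 8, 6, 1, 10].
Step 2: syndromes of r = [9, 7, 2, 5, 4] (all sums mod 11).
  S_0 = Σ v_i r_i = 8·9 + 8·7 + 6·2 + 1·5 + 10·4 = 185 ≡ 9.
  S_1 = Σ v_i α_i r_i = 8·8·9 + 8·2·7 + 6·10·2 + 1·7·5 + 10·4·4 = 1003 ≡ 2.
  α_i^2 mod 11 = [9, 4, 1, 5, 5].
  S_2 = Σ v_i α_i^2 r_i = 8·9·9 + 8·4·7 + 6·1·2 + 1·5·5 + 10·5·4 = 1109 ≡ 9.
  S = (9, 2, 9) ≠ 0, so r is not a codeword (an error is present).
Step 3: locate the error. For a single error e at position i, S_ℓ = v_i·e·α_i^ℓ, so α_err = S_1/S_0.
  S_0^{−1} = 9^{−1} = 5 (mod 11), so α_err = 2·5 = 10 ≡ 10 = α_3. Error position i = 3.
  Consistency check: S_2/S_1 = 9·6 = 54 ≡ 10 = α_err ✓ (single-error assumption holds).
Step 4: error magnitude e = S_0/v_3 = S_0·∏_{j≠3}(α_3 − α_j) = 9·2 = 18 ≡ 7 (mod 11).
Step 5: correct position 3: c_3 = r_3 − e = 2 − 7 ≡ 6 (mod 11). Hence c = [9, 7, 6, 5, 4].
  Check: interpolating c through the α_i gives m(x) = 10 + 4·x (degree < 2) with m(α_i) = c_i for every i, so c is indeed a codeword.


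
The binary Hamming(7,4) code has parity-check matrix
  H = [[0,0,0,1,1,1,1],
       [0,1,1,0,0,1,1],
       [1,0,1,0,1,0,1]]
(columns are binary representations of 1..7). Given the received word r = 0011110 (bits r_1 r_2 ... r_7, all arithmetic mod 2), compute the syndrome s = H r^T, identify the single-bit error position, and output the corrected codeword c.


s = (1, 0, 0)^T, error position = 4, corrected codeword c = 0010110

Compute s = H r^T mod 2 one row at a time:
  s_1 = 1 + 1 + 1 + 0 = 3 ≡ 1 (mod 2).
  s_2 = 0 + 1 + 1 + 0 = 2 ≡ 0 (mod 2).
  s_3 = 0 + 1 + 1 + 0 = 2 ≡ 0 (mod 2).
s = (1, 0, 0)^T — this equals column 4 of H (binary 100), so error is at position 4.
Correct: flip bit 4 of r = 0011110 to get c = 0010110.


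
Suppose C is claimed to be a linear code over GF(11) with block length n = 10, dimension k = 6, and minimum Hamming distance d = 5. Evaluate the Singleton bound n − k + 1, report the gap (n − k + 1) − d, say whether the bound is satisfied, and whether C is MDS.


Singleton RHS = n − k + 1 = 5, slack = 0, bound satisfied, MDS.

Singleton bound: d ≤ n − k + 1.
Here n = 10, k = 6, so n − k + 1 = 5.
Given d = 5, check d ≤ 5: YES.
Slack = (n − k + 1) − d = 0.
The code is MDS (slack = 0).
Description: the claimed parameters are [10, 6, 5]_11; such a code would be MDS (meets Singleton bound).


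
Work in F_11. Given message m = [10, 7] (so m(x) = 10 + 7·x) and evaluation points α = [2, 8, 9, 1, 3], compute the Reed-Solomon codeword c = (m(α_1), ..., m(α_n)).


c = [2, 0, 7, 6, 9]

Message polynomial: m(x) = 10 + 7·x (mod 11).
For each evaluation point α_i, compute m(α_i) mod 11:
  α_1 = 2: Horner steps 7 → 2, so m(2) = 2.
  α_2 = 8: Horner steps 7 → 0, so m(8) = 0.
  α_3 = 9: Horner steps 7 → 7, so m(9) = 7.
  α_4 = 1: Horner steps 7 → 6, so m(1) = 6.
  α_5 = 3: Horner steps 7 → 9, so m(3) = 9.
Codeword c = [2, 0, 7, 6, 9] ∈ F_11^5.


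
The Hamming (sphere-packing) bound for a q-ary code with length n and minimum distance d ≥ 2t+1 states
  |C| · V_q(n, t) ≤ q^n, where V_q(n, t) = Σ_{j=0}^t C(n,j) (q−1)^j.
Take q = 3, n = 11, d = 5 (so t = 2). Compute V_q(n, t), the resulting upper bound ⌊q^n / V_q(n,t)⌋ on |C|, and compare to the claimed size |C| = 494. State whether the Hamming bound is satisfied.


V_q(n, t) = 243, q^n = 177147, Hamming bound = 729, |C| = 494 ≤ bound (satisfied).

Step 1: Compute V_q(n, t) = Σ_{j=0}^2 C(n, j) (q−1)^j.
  j = 0: C(11,0)·(2)^0 = 1·1 = 1.
  j = 1: C(11,1)·(2)^1 = 11·2 = 22.
  j = 2: C(11,2)·(2)^2 = 55·4 = 220.
  V_q(n, t) = 1 + 22 + 220 = 243.
Step 2: q^n = 3^11 = 177147.
Step 3: Hamming bound ⌊q^n / V_q(n,t)⌋ = ⌊177147/243⌋ = 729.
Step 4: Compare |C| = 494 to 729: satisfied.
The claimed |C| lies below the Hamming bound.
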